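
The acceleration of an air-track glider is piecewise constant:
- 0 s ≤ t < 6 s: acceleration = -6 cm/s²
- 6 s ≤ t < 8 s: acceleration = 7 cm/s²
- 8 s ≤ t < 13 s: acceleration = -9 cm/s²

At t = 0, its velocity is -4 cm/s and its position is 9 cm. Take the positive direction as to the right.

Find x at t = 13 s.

-431.5 cm

On each constant-a segment, Δv = aΔt and Δx = v₀Δt + ½aΔt²; chain segment to segment.
0–6 s: v starts -4 cm/s; Δx = -4·6 + ½·-6·6² = -132 cm; v ends -40 cm/s.
6–8 s: v starts -40 cm/s; Δx = -40·2 + ½·7·2² = -66 cm; v ends -26 cm/s.
8–13 s: v starts -26 cm/s; Δx = -26·5 + ½·-9·5² = -242.5 cm; v ends -71 cm/s.
x(13) = 9 + Σ Δx = -431.5 cm.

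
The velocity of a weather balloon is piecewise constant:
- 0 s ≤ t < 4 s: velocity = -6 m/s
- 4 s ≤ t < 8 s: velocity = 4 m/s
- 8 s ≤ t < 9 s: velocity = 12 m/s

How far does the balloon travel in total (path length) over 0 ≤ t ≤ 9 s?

Distance (not displacement) is the total path length: add the absolute areas under v-t.
0–4 s: |-6| × 4 = 24 m
4–8 s: |4| × 4 = 16 m
8–9 s: |12| × 1 = 12 m
Total distance = 52 m

52 m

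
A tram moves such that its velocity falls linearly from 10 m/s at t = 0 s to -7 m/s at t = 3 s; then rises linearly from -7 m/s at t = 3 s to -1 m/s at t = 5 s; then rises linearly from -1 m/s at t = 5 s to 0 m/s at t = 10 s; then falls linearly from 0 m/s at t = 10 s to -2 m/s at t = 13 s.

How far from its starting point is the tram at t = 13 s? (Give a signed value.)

Net displacement equals the area under the velocity-time graph (areas below the axis count negative).
0–3 s: ½(10 + -7)(3) = 4.5 m
3–5 s: ½(-7 + -1)(2) = -8 m
5–10 s: ½(-1 + 0)(5) = -2.5 m
10–13 s: ½(0 + -2)(3) = -3 m
Net displacement = -9 m

-9 m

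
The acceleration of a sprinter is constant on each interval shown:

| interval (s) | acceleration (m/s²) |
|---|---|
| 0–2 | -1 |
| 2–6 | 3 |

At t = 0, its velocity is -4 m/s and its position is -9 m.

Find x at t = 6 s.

On each constant-a segment, Δv = aΔt and Δx = v₀Δt + ½aΔt²; chain segment to segment.
0–2 s: v starts -4 m/s; Δx = -4·2 + ½·-1·2² = -10 m; v ends -6 m/s.
2–6 s: v starts -6 m/s; Δx = -6·4 + ½·3·4² = 0 m; v ends 6 m/s.
x(6) = -9 + Σ Δx = -19 m.

-19 m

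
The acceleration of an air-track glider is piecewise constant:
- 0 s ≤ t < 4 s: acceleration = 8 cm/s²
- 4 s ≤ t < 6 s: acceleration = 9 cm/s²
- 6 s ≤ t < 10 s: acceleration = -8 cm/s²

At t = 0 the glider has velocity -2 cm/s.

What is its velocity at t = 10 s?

16 cm/s

Δv equals the area under the a-t graph; then v = v₀ + Δv.
0–4 s: 8 × 4 = 32 cm/s
4–6 s: 9 × 2 = 18 cm/s
6–10 s: -8 × 4 = -32 cm/s
Δv = 18 cm/s, so v(10) = -2 + (18) = 16 cm/s.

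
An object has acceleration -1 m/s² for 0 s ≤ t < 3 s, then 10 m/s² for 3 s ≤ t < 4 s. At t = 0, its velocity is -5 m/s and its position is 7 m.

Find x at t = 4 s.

On each constant-a segment, Δv = aΔt and Δx = v₀Δt + ½aΔt²; chain segment to segment.
0–3 s: v starts -5 m/s; Δx = -5·3 + ½·-1·3² = -19.5 m; v ends -8 m/s.
3–4 s: v starts -8 m/s; Δx = -8·1 + ½·10·1² = -3 m; v ends 2 m/s.
x(4) = 7 + Σ Δx = -15.5 m.

-15.5 m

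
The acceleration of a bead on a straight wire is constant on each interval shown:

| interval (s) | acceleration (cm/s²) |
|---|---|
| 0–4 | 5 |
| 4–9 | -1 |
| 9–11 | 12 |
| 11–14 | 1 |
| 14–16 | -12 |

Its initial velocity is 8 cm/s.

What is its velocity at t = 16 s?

26 cm/s

Δv equals the area under the a-t graph; then v = v₀ + Δv.
0–4 s: 5 × 4 = 20 cm/s
4–9 s: -1 × 5 = -5 cm/s
9–11 s: 12 × 2 = 24 cm/s
11–14 s: 1 × 3 = 3 cm/s
14–16 s: -12 × 2 = -24 cm/s
Δv = 18 cm/s, so v(16) = 8 + (18) = 26 cm/s.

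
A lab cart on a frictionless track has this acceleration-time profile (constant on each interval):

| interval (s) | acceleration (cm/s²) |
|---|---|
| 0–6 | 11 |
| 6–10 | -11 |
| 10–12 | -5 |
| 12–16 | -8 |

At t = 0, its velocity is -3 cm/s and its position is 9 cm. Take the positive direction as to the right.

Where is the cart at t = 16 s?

On each constant-a segment, Δv = aΔt and Δx = v₀Δt + ½aΔt²; chain segment to segment.
0–6 s: v starts -3 cm/s; Δx = -3·6 + ½·11·6² = 180 cm; v ends 63 cm/s.
6–10 s: v starts 63 cm/s; Δx = 63·4 + ½·-11·4² = 164 cm; v ends 19 cm/s.
10–12 s: v starts 19 cm/s; Δx = 19·2 + ½·-5·2² = 28 cm; v ends 9 cm/s.
12–16 s: v starts 9 cm/s; Δx = 9·4 + ½·-8·4² = -28 cm; v ends -23 cm/s.
x(16) = 9 + Σ Δx = 353 cm.

353 cm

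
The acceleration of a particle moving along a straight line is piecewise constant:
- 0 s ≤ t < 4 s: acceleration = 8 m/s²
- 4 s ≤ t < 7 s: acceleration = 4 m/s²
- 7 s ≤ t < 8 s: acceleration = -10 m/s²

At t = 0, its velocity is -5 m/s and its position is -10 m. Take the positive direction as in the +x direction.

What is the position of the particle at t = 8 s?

167 m

On each constant-a segment, Δv = aΔt and Δx = v₀Δt + ½aΔt²; chain segment to segment.
0–4 s: v starts -5 m/s; Δx = -5·4 + ½·8·4² = 44 m; v ends 27 m/s.
4–7 s: v starts 27 m/s; Δx = 27·3 + ½·4·3² = 99 m; v ends 39 m/s.
7–8 s: v starts 39 m/s; Δx = 39·1 + ½·-10·1² = 34 m; v ends 29 m/s.
x(8) = -10 + Σ Δx = 167 m.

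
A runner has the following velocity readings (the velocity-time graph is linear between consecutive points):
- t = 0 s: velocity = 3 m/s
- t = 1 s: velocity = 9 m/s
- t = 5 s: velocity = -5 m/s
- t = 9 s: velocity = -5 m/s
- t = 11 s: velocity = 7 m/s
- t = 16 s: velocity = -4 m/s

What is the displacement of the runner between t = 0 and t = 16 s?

Net displacement equals the area under the velocity-time graph (areas below the axis count negative).
0–1 s: ½(3 + 9)(1) = 6 m
1–5 s: ½(9 + -5)(4) = 8 m
5–9 s: -5 × 4 = -20 m
9–11 s: ½(-5 + 7)(2) = 2 m
11–16 s: ½(7 + -4)(5) = 7.5 m
Net displacement = 3.5 m

3.5 m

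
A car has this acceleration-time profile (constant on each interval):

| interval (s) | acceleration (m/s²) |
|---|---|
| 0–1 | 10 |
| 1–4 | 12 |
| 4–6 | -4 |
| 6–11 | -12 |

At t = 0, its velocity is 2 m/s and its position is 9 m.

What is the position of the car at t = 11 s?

244 m

On each constant-a segment, Δv = aΔt and Δx = v₀Δt + ½aΔt²; chain segment to segment.
0–1 s: v starts 2 m/s; Δx = 2·1 + ½·10·1² = 7 m; v ends 12 m/s.
1–4 s: v starts 12 m/s; Δx = 12·3 + ½·12·3² = 90 m; v ends 48 m/s.
4–6 s: v starts 48 m/s; Δx = 48·2 + ½·-4·2² = 88 m; v ends 40 m/s.
6–11 s: v starts 40 m/s; Δx = 40·5 + ½·-12·5² = 50 m; v ends -20 m/s.
x(11) = 9 + Σ Δx = 244 m.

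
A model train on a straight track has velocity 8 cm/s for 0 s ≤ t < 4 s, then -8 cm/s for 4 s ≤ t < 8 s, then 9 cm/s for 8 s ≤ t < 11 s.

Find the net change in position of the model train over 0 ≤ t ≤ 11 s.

Net displacement equals the area under the velocity-time graph (areas below the axis count negative).
0–4 s: 8 × 4 = 32 cm
4–8 s: -8 × 4 = -32 cm
8–11 s: 9 × 3 = 27 cm
Net displacement = 27 cm

27 cm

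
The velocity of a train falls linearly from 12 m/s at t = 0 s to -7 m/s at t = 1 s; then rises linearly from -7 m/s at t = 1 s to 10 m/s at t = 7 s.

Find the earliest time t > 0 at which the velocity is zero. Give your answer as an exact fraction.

t = 12/19 s

v changes sign on 0–1 s (from 12 to -7); the graph is linear there, so v = 0 at t = 0 + (-12)·(1 − 0)/(-7 − 12) = 12/19 s.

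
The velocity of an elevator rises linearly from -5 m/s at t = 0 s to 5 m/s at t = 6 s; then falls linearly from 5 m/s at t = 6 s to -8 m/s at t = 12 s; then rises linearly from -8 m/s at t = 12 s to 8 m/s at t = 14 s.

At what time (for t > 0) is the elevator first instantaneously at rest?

t = 3 s

v changes sign on 0–6 s (from -5 to 5); the graph is linear there, so v = 0 at t = 0 + (5)·(6 − 0)/(5 − -5) = 3 s.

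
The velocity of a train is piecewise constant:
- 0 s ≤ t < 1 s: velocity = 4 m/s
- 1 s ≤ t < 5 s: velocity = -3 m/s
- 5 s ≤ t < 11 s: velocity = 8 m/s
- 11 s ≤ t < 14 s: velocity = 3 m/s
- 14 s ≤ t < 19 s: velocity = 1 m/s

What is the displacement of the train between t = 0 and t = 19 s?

Net displacement equals the area under the velocity-time graph (areas below the axis count negative).
0–1 s: 4 × 1 = 4 m
1–5 s: -3 × 4 = -12 m
5–11 s: 8 × 6 = 48 m
11–14 s: 3 × 3 = 9 m
14–19 s: 1 × 5 = 5 m
Net displacement = 54 m

54 m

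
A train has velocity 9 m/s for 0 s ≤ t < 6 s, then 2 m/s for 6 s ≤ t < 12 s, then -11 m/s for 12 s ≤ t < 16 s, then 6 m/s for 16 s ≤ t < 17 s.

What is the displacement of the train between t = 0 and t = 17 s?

28 m

Displacement is the signed area under the v-t curve.
0–6 s: 9 × 6 = 54 m
6–12 s: 2 × 6 = 12 m
12–16 s: -11 × 4 = -44 m
16–17 s: 6 × 1 = 6 m
Net displacement = 28 m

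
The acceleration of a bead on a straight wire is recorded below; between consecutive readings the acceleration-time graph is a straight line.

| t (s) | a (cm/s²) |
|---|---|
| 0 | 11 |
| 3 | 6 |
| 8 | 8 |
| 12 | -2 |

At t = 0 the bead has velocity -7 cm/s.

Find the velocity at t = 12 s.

Δv equals the area under the a-t graph; then v = v₀ + Δv.
0–3 s: ½(11 + 6)(3) = 25.5 cm/s
3–8 s: ½(6 + 8)(5) = 35 cm/s
8–12 s: ½(8 + -2)(4) = 12 cm/s
Δv = 72.5 cm/s, so v(12) = -7 + (72.5) = 65.5 cm/s.

65.5 cm/s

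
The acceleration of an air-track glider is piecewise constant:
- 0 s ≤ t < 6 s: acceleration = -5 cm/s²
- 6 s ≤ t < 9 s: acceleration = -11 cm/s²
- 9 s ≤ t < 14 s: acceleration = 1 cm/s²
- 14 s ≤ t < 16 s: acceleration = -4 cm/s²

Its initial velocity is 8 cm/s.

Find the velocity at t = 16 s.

Δv equals the area under the a-t graph; then v = v₀ + Δv.
0–6 s: -5 × 6 = -30 cm/s
6–9 s: -11 × 3 = -33 cm/s
9–14 s: 1 × 5 = 5 cm/s
14–16 s: -4 × 2 = -8 cm/s
Δv = -66 cm/s, so v(16) = 8 + (-66) = -58 cm/s.

-58 cm/s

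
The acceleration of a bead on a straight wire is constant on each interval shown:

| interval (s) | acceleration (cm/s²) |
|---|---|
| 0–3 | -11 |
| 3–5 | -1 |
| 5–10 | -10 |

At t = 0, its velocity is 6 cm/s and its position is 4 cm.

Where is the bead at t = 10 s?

On each constant-a segment, Δv = aΔt and Δx = v₀Δt + ½aΔt²; chain segment to segment.
0–3 s: v starts 6 cm/s; Δx = 6·3 + ½·-11·3² = -31.5 cm; v ends -27 cm/s.
3–5 s: v starts -27 cm/s; Δx = -27·2 + ½·-1·2² = -56 cm; v ends -29 cm/s.
5–10 s: v starts -29 cm/s; Δx = -29·5 + ½·-10·5² = -270 cm; v ends -79 cm/s.
x(10) = 4 + Σ Δx = -353.5 cm.

-353.5 cm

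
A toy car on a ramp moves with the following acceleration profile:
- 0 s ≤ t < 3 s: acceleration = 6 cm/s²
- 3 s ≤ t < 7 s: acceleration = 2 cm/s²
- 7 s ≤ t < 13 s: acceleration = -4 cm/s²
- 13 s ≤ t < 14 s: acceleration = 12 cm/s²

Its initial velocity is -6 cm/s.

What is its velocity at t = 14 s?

Δv equals the area under the a-t graph; then v = v₀ + Δv.
0–3 s: 6 × 3 = 18 cm/s
3–7 s: 2 × 4 = 8 cm/s
7–13 s: -4 × 6 = -24 cm/s
13–14 s: 12 × 1 = 12 cm/s
Δv = 14 cm/s, so v(14) = -6 + (14) = 8 cm/s.

8 cm/s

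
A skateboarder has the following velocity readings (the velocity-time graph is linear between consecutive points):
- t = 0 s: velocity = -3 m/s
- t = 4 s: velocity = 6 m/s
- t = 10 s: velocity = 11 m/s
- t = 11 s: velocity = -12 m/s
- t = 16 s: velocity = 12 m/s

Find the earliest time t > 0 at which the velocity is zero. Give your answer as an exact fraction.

v changes sign on 0–4 s (from -3 to 6); the graph is linear there, so v = 0 at t = 0 + (3)·(4 − 0)/(6 − -3) = 4/3 s.

t = 4/3 s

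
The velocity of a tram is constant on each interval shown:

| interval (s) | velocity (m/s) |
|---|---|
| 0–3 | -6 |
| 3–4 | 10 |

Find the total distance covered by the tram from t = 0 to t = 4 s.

28 m

Distance (not displacement) is the total path length: add the absolute areas under v-t.
0–3 s: |-6| × 3 = 18 m
3–4 s: |10| × 1 = 10 m
Total distance = 28 m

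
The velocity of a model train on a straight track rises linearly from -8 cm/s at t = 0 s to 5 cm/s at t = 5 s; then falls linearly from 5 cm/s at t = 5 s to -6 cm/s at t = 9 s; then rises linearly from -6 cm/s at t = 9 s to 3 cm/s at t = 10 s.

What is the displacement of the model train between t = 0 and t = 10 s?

-11 cm

Net displacement equals the area under the velocity-time graph (areas below the axis count negative).
0–5 s: ½(-8 + 5)(5) = -7.5 cm
5–9 s: ½(5 + -6)(4) = -2 cm
9–10 s: ½(-6 + 3)(1) = -1.5 cm
Net displacement = -11 cm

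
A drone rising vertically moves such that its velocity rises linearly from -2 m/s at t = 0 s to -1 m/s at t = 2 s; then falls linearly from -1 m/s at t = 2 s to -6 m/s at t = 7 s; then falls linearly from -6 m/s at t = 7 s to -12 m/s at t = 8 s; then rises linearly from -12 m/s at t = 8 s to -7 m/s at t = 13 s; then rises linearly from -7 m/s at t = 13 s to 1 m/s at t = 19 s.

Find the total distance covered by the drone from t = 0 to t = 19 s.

Distance (not displacement) is the total path length: add the absolute areas under v-t.
0–2 s: |½(-2 + -1)(2)| = 3 m
2–7 s: |½(-1 + -6)(5)| = 17.5 m
7–8 s: |½(-6 + -12)(1)| = 9 m
8–13 s: |½(-12 + -7)(5)| = 47.5 m
13–19 s: v = 0 at t = 18.25 s; triangle areas 18.375 + 0.375 = 18.75 m
Total distance = 95.75 m

95.75 m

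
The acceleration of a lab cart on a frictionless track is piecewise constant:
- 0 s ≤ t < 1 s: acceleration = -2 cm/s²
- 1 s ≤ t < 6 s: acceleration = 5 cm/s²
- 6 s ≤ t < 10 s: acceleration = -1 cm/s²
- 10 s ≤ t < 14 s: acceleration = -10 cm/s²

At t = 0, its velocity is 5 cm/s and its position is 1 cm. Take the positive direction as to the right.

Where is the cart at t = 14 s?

On each constant-a segment, Δv = aΔt and Δx = v₀Δt + ½aΔt²; chain segment to segment.
0–1 s: v starts 5 cm/s; Δx = 5·1 + ½·-2·1² = 4 cm; v ends 3 cm/s.
1–6 s: v starts 3 cm/s; Δx = 3·5 + ½·5·5² = 77.5 cm; v ends 28 cm/s.
6–10 s: v starts 28 cm/s; Δx = 28·4 + ½·-1·4² = 104 cm; v ends 24 cm/s.
10–14 s: v starts 24 cm/s; Δx = 24·4 + ½·-10·4² = 16 cm; v ends -16 cm/s.
x(14) = 1 + Σ Δx = 202.5 cm.

202.5 cm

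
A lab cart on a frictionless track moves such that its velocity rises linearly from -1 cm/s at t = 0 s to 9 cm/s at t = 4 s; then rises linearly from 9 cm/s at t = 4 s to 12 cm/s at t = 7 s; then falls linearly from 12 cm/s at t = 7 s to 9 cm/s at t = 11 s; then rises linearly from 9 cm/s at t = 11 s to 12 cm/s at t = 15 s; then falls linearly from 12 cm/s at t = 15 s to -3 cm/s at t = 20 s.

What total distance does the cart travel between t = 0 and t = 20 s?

Total distance travelled is ∫|v| dt — sum the magnitudes of each area piece.
0–4 s: v = 0 at t = 0.4 s; triangle areas 0.2 + 16.2 = 16.4 cm
4–7 s: |½(9 + 12)(3)| = 31.5 cm
7–11 s: |½(12 + 9)(4)| = 42 cm
11–15 s: |½(9 + 12)(4)| = 42 cm
15–20 s: v = 0 at t = 19 s; triangle areas 24 + 1.5 = 25.5 cm
Total distance = 157.4 cm

157.4 cm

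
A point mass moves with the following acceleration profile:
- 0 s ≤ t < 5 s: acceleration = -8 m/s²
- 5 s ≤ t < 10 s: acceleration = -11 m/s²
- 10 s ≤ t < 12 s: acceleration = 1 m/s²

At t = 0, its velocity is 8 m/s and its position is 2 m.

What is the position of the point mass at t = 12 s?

On each constant-a segment, Δv = aΔt and Δx = v₀Δt + ½aΔt²; chain segment to segment.
0–5 s: v starts 8 m/s; Δx = 8·5 + ½·-8·5² = -60 m; v ends -32 m/s.
5–10 s: v starts -32 m/s; Δx = -32·5 + ½·-11·5² = -297.5 m; v ends -87 m/s.
10–12 s: v starts -87 m/s; Δx = -87·2 + ½·1·2² = -172 m; v ends -85 m/s.
x(12) = 2 + Σ Δx = -527.5 m.

-527.5 m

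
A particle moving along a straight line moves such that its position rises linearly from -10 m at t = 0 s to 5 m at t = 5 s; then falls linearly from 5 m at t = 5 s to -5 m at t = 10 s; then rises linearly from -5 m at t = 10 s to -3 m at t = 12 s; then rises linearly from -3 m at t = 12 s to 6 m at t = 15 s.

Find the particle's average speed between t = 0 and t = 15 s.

2.4 m/s

Average speed = (total path length)/(elapsed time); on a piecewise-linear x-t graph the path length is Σ|Δx|.
0–5 s: |Δx| = |5 − -10| = 15 m
5–10 s: |Δx| = |-5 − 5| = 10 m
10–12 s: |Δx| = |-3 − -5| = 2 m
12–15 s: |Δx| = |6 − -3| = 9 m
Total path = 36 m; average speed = 36/15 = 2.4 m/s.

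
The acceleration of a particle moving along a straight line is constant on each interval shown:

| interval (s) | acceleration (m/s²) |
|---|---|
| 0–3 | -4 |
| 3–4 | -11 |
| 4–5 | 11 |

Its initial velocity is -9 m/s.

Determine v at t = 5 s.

Δv equals the area under the a-t graph; then v = v₀ + Δv.
0–3 s: -4 × 3 = -12 m/s
3–4 s: -11 × 1 = -11 m/s
4–5 s: 11 × 1 = 11 m/s
Δv = -12 m/s, so v(5) = -9 + (-12) = -21 m/s.

-21 m/s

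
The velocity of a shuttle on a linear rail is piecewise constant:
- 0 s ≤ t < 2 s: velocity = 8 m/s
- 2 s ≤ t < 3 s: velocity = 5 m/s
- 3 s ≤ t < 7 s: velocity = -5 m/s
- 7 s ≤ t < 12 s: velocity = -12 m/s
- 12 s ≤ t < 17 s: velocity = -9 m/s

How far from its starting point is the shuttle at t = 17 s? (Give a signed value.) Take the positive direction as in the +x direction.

Net displacement equals the area under the velocity-time graph (areas below the axis count negative).
0–2 s: 8 × 2 = 16 m
2–3 s: 5 × 1 = 5 m
3–7 s: -5 × 4 = -20 m
7–12 s: -12 × 5 = -60 m
12–17 s: -9 × 5 = -45 m
Net displacement = -104 m

-104 m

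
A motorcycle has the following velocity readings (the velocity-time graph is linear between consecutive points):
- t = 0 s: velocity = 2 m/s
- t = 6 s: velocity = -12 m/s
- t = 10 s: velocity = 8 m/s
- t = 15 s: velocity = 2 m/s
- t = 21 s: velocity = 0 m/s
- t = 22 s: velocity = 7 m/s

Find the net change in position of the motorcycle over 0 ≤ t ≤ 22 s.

Displacement is the signed area under the v-t curve.
0–6 s: ½(2 + -12)(6) = -30 m
6–10 s: ½(-12 + 8)(4) = -8 m
10–15 s: ½(8 + 2)(5) = 25 m
15–21 s: ½(2 + 0)(6) = 6 m
21–22 s: ½(0 + 7)(1) = 3.5 m
Net displacement = -3.5 m

-3.5 m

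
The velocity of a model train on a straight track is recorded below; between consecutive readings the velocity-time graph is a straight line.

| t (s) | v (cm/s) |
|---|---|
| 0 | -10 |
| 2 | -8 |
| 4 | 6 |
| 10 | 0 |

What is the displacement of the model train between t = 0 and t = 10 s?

Net displacement equals the area under the velocity-time graph (areas below the axis count negative).
0–2 s: ½(-10 + -8)(2) = -18 cm
2–4 s: ½(-8 + 6)(2) = -2 cm
4–10 s: ½(6 + 0)(6) = 18 cm
Net displacement = -2 cm

-2 cm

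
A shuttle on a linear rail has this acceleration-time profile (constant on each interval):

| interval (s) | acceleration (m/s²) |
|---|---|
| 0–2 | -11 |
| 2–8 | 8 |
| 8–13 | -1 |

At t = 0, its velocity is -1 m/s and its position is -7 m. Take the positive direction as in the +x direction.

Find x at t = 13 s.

87.5 m

On each constant-a segment, Δv = aΔt and Δx = v₀Δt + ½aΔt²; chain segment to segment.
0–2 s: v starts -1 m/s; Δx = -1·2 + ½·-11·2² = -24 m; v ends -23 m/s.
2–8 s: v starts -23 m/s; Δx = -23·6 + ½·8·6² = 6 m; v ends 25 m/s.
8–13 s: v starts 25 m/s; Δx = 25·5 + ½·-1·5² = 112.5 m; v ends 20 m/s.
x(13) = -7 + Σ Δx = 87.5 m.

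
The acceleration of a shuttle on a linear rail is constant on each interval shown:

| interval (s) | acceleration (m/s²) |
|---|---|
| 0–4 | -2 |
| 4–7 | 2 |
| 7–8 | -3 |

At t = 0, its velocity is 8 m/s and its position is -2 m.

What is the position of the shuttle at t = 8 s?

27.5 m

On each constant-a segment, Δv = aΔt and Δx = v₀Δt + ½aΔt²; chain segment to segment.
0–4 s: v starts 8 m/s; Δx = 8·4 + ½·-2·4² = 16 m; v ends 0 m/s.
4–7 s: v starts 0 m/s; Δx = 0·3 + ½·2·3² = 9 m; v ends 6 m/s.
7–8 s: v starts 6 m/s; Δx = 6·1 + ½·-3·1² = 4.5 m; v ends 3 m/s.
x(8) = -2 + Σ Δx = 27.5 m.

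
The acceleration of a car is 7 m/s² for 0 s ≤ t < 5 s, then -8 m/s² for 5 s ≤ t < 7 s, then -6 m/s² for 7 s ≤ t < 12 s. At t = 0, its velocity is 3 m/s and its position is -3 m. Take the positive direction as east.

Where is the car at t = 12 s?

On each constant-a segment, Δv = aΔt and Δx = v₀Δt + ½aΔt²; chain segment to segment.
0–5 s: v starts 3 m/s; Δx = 3·5 + ½·7·5² = 102.5 m; v ends 38 m/s.
5–7 s: v starts 38 m/s; Δx = 38·2 + ½·-8·2² = 60 m; v ends 22 m/s.
7–12 s: v starts 22 m/s; Δx = 22·5 + ½·-6·5² = 35 m; v ends -8 m/s.
x(12) = -3 + Σ Δx = 194.5 m.

194.5 m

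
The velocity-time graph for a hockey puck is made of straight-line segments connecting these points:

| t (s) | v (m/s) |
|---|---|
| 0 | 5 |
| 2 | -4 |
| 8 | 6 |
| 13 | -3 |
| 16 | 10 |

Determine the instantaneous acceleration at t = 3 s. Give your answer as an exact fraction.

Acceleration is the slope of the v-t graph on 2–8 s: (6 − -4)/(8 − 2) = 5/3 m/s².

5/3 m/s²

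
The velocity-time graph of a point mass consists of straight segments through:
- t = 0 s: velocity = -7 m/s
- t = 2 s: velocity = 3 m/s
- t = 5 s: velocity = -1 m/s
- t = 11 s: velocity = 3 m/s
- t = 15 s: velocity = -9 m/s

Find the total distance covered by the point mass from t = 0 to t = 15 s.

Total distance travelled is ∫|v| dt — sum the magnitudes of each area piece.
0–2 s: v = 0 at t = 1.4 s; triangle areas 4.9 + 0.9 = 5.8 m
2–5 s: v = 0 at t = 4.25 s; triangle areas 3.375 + 0.375 = 3.75 m
5–11 s: v = 0 at t = 6.5 s; triangle areas 0.75 + 6.75 = 7.5 m
11–15 s: v = 0 at t = 12 s; triangle areas 1.5 + 13.5 = 15 m
Total distance = 32.05 m

32.05 m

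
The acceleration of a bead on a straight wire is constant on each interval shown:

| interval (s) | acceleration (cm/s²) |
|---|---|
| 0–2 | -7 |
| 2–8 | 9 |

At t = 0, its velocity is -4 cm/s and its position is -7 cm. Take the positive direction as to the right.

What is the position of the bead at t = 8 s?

On each constant-a segment, Δv = aΔt and Δx = v₀Δt + ½aΔt²; chain segment to segment.
0–2 s: v starts -4 cm/s; Δx = -4·2 + ½·-7·2² = -22 cm; v ends -18 cm/s.
2–8 s: v starts -18 cm/s; Δx = -18·6 + ½·9·6² = 54 cm; v ends 36 cm/s.
x(8) = -7 + Σ Δx = 25 cm.

25 cm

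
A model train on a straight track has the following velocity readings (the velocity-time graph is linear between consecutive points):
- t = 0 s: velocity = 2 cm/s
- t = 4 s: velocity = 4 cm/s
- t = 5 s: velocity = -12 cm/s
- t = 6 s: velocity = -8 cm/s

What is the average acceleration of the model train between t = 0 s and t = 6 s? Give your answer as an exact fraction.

-5/3 cm/s²

Average acceleration = Δv/Δt = (-8 − 2)/(6 − 0) = -5/3 cm/s².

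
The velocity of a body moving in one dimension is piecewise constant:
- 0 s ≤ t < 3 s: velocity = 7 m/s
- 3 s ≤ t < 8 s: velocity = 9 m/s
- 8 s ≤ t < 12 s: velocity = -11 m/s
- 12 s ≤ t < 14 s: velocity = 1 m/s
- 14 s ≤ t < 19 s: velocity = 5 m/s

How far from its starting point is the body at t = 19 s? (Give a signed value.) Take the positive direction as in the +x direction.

Net displacement equals the area under the velocity-time graph (areas below the axis count negative).
0–3 s: 7 × 3 = 21 m
3–8 s: 9 × 5 = 45 m
8–12 s: -11 × 4 = -44 m
12–14 s: 1 × 2 = 2 m
14–19 s: 5 × 5 = 25 m
Net displacement = 49 m

49 m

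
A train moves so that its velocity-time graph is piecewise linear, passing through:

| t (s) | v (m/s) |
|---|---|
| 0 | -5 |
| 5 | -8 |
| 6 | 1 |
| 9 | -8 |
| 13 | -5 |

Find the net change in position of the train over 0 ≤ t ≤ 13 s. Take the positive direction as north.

-72.5 m

Net displacement equals the area under the velocity-time graph (areas below the axis count negative).
0–5 s: ½(-5 + -8)(5) = -32.5 m
5–6 s: ½(-8 + 1)(1) = -3.5 m
6–9 s: ½(1 + -8)(3) = -10.5 m
9–13 s: ½(-8 + -5)(4) = -26 m
Net displacement = -72.5 m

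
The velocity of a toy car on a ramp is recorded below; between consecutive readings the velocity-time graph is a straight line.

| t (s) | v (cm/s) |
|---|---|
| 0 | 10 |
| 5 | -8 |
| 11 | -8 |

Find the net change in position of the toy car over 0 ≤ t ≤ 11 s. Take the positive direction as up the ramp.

Net displacement equals the area under the velocity-time graph (areas below the axis count negative).
0–5 s: ½(10 + -8)(5) = 5 cm
5–11 s: -8 × 6 = -48 cm
Net displacement = -43 cm

-43 cm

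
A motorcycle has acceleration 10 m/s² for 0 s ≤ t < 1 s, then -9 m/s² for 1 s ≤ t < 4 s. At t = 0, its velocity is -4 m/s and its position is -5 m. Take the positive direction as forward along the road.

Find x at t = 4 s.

-26.5 m

On each constant-a segment, Δv = aΔt and Δx = v₀Δt + ½aΔt²; chain segment to segment.
0–1 s: v starts -4 m/s; Δx = -4·1 + ½·10·1² = 1 m; v ends 6 m/s.
1–4 s: v starts 6 m/s; Δx = 6·3 + ½·-9·3² = -22.5 m; v ends -21 m/s.
x(4) = -5 + Σ Δx = -26.5 m.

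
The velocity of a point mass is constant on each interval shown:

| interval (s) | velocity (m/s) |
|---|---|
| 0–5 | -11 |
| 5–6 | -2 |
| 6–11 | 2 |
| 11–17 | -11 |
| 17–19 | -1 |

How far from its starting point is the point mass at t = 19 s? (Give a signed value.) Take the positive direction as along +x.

-115 m

Net displacement equals the area under the velocity-time graph (areas below the axis count negative).
0–5 s: -11 × 5 = -55 m
5–6 s: -2 × 1 = -2 m
6–11 s: 2 × 5 = 10 m
11–17 s: -11 × 6 = -66 m
17–19 s: -1 × 2 = -2 m
Net displacement = -115 m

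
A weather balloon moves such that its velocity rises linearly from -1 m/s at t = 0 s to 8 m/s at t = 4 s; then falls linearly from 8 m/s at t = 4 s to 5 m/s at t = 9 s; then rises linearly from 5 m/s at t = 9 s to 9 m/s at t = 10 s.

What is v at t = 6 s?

6.8 m/s

On 4–9 s the graph is linear from 8 to 5 m/s: v(6) = 8 + (5 − 8)·(6 − 4)/(9 − 4) = 6.8 m/s.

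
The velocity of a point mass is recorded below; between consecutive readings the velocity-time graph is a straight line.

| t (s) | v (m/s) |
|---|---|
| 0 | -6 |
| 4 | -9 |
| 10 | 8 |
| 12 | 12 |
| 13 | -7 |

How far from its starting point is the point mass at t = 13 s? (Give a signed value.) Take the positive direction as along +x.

Net displacement equals the area under the velocity-time graph (areas below the axis count negative).
0–4 s: ½(-6 + -9)(4) = -30 m
4–10 s: ½(-9 + 8)(6) = -3 m
10–12 s: ½(8 + 12)(2) = 20 m
12–13 s: ½(12 + -7)(1) = 2.5 m
Net displacement = -10.5 m

-10.5 m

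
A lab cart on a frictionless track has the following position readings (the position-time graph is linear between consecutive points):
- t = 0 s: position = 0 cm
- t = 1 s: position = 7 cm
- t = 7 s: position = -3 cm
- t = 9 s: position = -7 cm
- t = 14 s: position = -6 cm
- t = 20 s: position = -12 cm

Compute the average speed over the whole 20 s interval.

1.4 cm/s

Average speed = (total path length)/(elapsed time); on a piecewise-linear x-t graph the path length is Σ|Δx|.
0–1 s: |Δx| = |7 − 0| = 7 cm
1–7 s: |Δx| = |-3 − 7| = 10 cm
7–9 s: |Δx| = |-7 − -3| = 4 cm
9–14 s: |Δx| = |-6 − -7| = 1 cm
14–20 s: |Δx| = |-12 − -6| = 6 cm
Total path = 28 cm; average speed = 28/20 = 1.4 cm/s.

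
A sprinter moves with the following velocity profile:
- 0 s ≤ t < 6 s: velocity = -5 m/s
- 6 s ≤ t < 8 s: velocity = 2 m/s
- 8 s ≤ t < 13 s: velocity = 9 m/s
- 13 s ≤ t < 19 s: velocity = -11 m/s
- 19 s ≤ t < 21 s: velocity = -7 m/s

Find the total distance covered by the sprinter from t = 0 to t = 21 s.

Total distance travelled is ∫|v| dt — sum the magnitudes of each area piece.
0–6 s: |-5| × 6 = 30 m
6–8 s: |2| × 2 = 4 m
8–13 s: |9| × 5 = 45 m
13–19 s: |-11| × 6 = 66 m
19–21 s: |-7| × 2 = 14 m
Total distance = 159 m

159 m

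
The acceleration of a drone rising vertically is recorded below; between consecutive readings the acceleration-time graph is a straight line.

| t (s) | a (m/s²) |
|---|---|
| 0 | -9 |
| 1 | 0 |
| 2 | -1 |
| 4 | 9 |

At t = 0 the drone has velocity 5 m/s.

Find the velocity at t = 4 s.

8 m/s

Δv equals the area under the a-t graph; then v = v₀ + Δv.
0–1 s: ½(-9 + 0)(1) = -4.5 m/s
1–2 s: ½(0 + -1)(1) = -0.5 m/s
2–4 s: ½(-1 + 9)(2) = 8 m/s
Δv = 3 m/s, so v(4) = 5 + (3) = 8 m/s.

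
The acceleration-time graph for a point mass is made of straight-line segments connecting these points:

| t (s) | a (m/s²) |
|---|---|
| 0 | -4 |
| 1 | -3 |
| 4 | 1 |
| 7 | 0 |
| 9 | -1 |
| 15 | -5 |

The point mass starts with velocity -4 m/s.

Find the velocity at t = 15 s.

-28 m/s

Δv equals the area under the a-t graph; then v = v₀ + Δv.
0–1 s: ½(-4 + -3)(1) = -3.5 m/s
1–4 s: ½(-3 + 1)(3) = -3 m/s
4–7 s: ½(1 + 0)(3) = 1.5 m/s
7–9 s: ½(0 + -1)(2) = -1 m/s
9–15 s: ½(-1 + -5)(6) = -18 m/s
Δv = -24 m/s, so v(15) = -4 + (-24) = -28 m/s.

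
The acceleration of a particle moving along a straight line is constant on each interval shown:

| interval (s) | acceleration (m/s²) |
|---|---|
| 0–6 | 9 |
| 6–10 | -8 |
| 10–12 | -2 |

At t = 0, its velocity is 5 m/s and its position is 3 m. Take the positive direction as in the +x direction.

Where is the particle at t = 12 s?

417 m

On each constant-a segment, Δv = aΔt and Δx = v₀Δt + ½aΔt²; chain segment to segment.
0–6 s: v starts 5 m/s; Δx = 5·6 + ½·9·6² = 192 m; v ends 59 m/s.
6–10 s: v starts 59 m/s; Δx = 59·4 + ½·-8·4² = 172 m; v ends 27 m/s.
10–12 s: v starts 27 m/s; Δx = 27·2 + ½·-2·2² = 50 m; v ends 23 m/s.
x(12) = 3 + Σ Δx = 417 m.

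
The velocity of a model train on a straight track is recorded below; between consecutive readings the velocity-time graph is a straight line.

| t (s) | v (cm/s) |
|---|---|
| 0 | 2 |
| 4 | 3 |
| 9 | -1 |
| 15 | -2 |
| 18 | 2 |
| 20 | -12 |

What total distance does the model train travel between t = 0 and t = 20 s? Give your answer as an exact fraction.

Total distance travelled is ∫|v| dt — sum the magnitudes of each area piece.
0–4 s: |½(2 + 3)(4)| = 10 cm
4–9 s: v = 0 at t = 7.75 s; triangle areas 5.625 + 0.625 = 6.25 cm
9–15 s: |½(-1 + -2)(6)| = 9 cm
15–18 s: v = 0 at t = 16.5 s; triangle areas 1.5 + 1.5 = 3 cm
18–20 s: v = 0 at t = 128/7 s; triangle areas 2/7 + 72/7 = 74/7 cm
Total distance = 1087/28 cm

1087/28 cm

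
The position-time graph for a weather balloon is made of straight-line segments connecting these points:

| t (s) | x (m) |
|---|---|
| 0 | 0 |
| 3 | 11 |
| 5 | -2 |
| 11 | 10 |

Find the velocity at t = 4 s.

Velocity is the slope of the x-t graph on 3–5 s: (-2 − 11)/(5 − 3) = -6.5 m/s.

-6.5 m/s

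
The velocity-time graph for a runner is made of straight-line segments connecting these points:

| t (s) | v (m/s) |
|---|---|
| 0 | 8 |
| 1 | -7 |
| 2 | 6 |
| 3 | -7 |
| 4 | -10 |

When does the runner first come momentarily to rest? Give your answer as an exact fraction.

t = 8/15 s

v changes sign on 0–1 s (from 8 to -7); the graph is linear there, so v = 0 at t = 0 + (-8)·(1 − 0)/(-7 − 8) = 8/15 s.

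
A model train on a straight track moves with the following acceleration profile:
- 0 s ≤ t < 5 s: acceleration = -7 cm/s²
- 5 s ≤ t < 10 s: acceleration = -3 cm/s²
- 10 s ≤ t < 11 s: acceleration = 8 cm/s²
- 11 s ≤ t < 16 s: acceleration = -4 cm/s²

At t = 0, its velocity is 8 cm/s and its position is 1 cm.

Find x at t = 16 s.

On each constant-a segment, Δv = aΔt and Δx = v₀Δt + ½aΔt²; chain segment to segment.
0–5 s: v starts 8 cm/s; Δx = 8·5 + ½·-7·5² = -47.5 cm; v ends -27 cm/s.
5–10 s: v starts -27 cm/s; Δx = -27·5 + ½·-3·5² = -172.5 cm; v ends -42 cm/s.
10–11 s: v starts -42 cm/s; Δx = -42·1 + ½·8·1² = -38 cm; v ends -34 cm/s.
11–16 s: v starts -34 cm/s; Δx = -34·5 + ½·-4·5² = -220 cm; v ends -54 cm/s.
x(16) = 1 + Σ Δx = -477 cm.

-477 cm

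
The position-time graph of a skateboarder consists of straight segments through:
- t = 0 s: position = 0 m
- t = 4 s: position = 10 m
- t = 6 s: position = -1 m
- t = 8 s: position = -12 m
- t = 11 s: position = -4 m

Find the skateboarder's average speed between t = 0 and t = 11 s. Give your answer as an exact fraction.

Average speed = (total path length)/(elapsed time); on a piecewise-linear x-t graph the path length is Σ|Δx|.
0–4 s: |Δx| = |10 − 0| = 10 m
4–6 s: |Δx| = |-1 − 10| = 11 m
6–8 s: |Δx| = |-12 − -1| = 11 m
8–11 s: |Δx| = |-4 − -12| = 8 m
Total path = 40 m; average speed = 40/11 = 40/11 m/s.

40/11 m/s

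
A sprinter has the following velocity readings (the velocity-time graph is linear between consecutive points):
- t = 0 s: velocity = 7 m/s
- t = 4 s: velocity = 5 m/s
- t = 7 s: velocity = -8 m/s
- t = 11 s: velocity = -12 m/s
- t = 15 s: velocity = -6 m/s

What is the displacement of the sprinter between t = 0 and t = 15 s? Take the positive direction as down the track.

-56.5 m

Net displacement equals the area under the velocity-time graph (areas below the axis count negative).
0–4 s: ½(7 + 5)(4) = 24 m
4–7 s: ½(5 + -8)(3) = -4.5 m
7–11 s: ½(-8 + -12)(4) = -40 m
11–15 s: ½(-12 + -6)(4) = -36 m
Net displacement = -56.5 m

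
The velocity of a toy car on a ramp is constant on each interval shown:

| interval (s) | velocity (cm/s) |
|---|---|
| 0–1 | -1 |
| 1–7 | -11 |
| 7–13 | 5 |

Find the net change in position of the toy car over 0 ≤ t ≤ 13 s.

-37 cm

Net displacement equals the area under the velocity-time graph (areas below the axis count negative).
0–1 s: -1 × 1 = -1 cm
1–7 s: -11 × 6 = -66 cm
7–13 s: 5 × 6 = 30 cm
Net displacement = -37 cm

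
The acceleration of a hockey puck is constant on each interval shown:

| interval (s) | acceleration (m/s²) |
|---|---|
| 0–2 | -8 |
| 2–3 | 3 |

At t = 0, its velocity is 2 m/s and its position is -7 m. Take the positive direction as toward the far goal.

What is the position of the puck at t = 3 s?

On each constant-a segment, Δv = aΔt and Δx = v₀Δt + ½aΔt²; chain segment to segment.
0–2 s: v starts 2 m/s; Δx = 2·2 + ½·-8·2² = -12 m; v ends -14 m/s.
2–3 s: v starts -14 m/s; Δx = -14·1 + ½·3·1² = -12.5 m; v ends -11 m/s.
x(3) = -7 + Σ Δx = -31.5 m.

-31.5 m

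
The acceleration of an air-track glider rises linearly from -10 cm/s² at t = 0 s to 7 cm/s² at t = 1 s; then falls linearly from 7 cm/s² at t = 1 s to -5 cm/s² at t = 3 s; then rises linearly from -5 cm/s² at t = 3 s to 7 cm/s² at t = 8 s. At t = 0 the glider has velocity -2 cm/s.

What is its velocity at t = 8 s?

3.5 cm/s

Δv equals the area under the a-t graph; then v = v₀ + Δv.
0–1 s: ½(-10 + 7)(1) = -1.5 cm/s
1–3 s: ½(7 + -5)(2) = 2 cm/s
3–8 s: ½(-5 + 7)(5) = 5 cm/s
Δv = 5.5 cm/s, so v(8) = -2 + (5.5) = 3.5 cm/s.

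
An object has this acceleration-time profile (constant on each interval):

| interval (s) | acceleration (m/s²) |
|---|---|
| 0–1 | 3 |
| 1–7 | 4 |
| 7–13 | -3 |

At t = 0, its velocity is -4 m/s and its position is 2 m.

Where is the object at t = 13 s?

On each constant-a segment, Δv = aΔt and Δx = v₀Δt + ½aΔt²; chain segment to segment.
0–1 s: v starts -4 m/s; Δx = -4·1 + ½·3·1² = -2.5 m; v ends -1 m/s.
1–7 s: v starts -1 m/s; Δx = -1·6 + ½·4·6² = 66 m; v ends 23 m/s.
7–13 s: v starts 23 m/s; Δx = 23·6 + ½·-3·6² = 84 m; v ends 5 m/s.
x(13) = 2 + Σ Δx = 149.5 m.

149.5 m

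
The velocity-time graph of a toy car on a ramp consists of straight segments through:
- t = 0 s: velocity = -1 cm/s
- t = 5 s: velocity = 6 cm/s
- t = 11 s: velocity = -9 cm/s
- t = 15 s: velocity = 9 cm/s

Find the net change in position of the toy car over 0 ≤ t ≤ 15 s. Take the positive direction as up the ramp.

Net displacement equals the area under the velocity-time graph (areas below the axis count negative).
0–5 s: ½(-1 + 6)(5) = 12.5 cm
5–11 s: ½(6 + -9)(6) = -9 cm
11–15 s: ½(-9 + 9)(4) = 0 cm
Net displacement = 3.5 cm

3.5 cm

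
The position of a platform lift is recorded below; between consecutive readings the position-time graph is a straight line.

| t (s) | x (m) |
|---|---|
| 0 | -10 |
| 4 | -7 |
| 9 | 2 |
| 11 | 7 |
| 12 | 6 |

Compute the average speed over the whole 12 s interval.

1.5 m/s

Average speed = (total path length)/(elapsed time); on a piecewise-linear x-t graph the path length is Σ|Δx|.
0–4 s: |Δx| = |-7 − -10| = 3 m
4–9 s: |Δx| = |2 − -7| = 9 m
9–11 s: |Δx| = |7 − 2| = 5 m
11–12 s: |Δx| = |6 − 7| = 1 m
Total path = 18 m; average speed = 18/12 = 1.5 m/s.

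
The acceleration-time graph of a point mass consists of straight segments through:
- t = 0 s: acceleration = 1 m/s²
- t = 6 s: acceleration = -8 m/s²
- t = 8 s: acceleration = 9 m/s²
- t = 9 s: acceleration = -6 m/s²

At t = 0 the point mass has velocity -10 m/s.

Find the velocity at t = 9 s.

Δv equals the area under the a-t graph; then v = v₀ + Δv.
0–6 s: ½(1 + -8)(6) = -21 m/s
6–8 s: ½(-8 + 9)(2) = 1 m/s
8–9 s: ½(9 + -6)(1) = 1.5 m/s
Δv = -18.5 m/s, so v(9) = -10 + (-18.5) = -28.5 m/s.

-28.5 m/s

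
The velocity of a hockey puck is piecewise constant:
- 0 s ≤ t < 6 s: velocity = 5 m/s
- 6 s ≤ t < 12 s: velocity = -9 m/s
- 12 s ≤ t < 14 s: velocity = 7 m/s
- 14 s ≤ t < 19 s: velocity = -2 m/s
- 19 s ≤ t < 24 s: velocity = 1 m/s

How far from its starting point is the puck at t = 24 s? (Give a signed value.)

Displacement is the signed area under the v-t curve.
0–6 s: 5 × 6 = 30 m
6–12 s: -9 × 6 = -54 m
12–14 s: 7 × 2 = 14 m
14–19 s: -2 × 5 = -10 m
19–24 s: 1 × 5 = 5 m
Net displacement = -15 m

-15 m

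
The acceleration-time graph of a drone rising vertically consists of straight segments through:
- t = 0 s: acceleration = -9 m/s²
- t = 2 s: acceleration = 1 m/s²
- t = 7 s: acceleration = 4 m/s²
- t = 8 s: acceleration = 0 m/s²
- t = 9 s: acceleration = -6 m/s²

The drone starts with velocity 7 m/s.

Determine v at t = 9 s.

10.5 m/s

Δv equals the area under the a-t graph; then v = v₀ + Δv.
0–2 s: ½(-9 + 1)(2) = -8 m/s
2–7 s: ½(1 + 4)(5) = 12.5 m/s
7–8 s: ½(4 + 0)(1) = 2 m/s
8–9 s: ½(0 + -6)(1) = -3 m/s
Δv = 3.5 m/s, so v(9) = 7 + (3.5) = 10.5 m/s.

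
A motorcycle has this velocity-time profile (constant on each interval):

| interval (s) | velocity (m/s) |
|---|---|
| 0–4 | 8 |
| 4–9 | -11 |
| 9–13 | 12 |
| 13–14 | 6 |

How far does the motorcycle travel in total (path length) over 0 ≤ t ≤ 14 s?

141 m

Distance (not displacement) is the total path length: add the absolute areas under v-t.
0–4 s: |8| × 4 = 32 m
4–9 s: |-11| × 5 = 55 m
9–13 s: |12| × 4 = 48 m
13–14 s: |6| × 1 = 6 m
Total distance = 141 m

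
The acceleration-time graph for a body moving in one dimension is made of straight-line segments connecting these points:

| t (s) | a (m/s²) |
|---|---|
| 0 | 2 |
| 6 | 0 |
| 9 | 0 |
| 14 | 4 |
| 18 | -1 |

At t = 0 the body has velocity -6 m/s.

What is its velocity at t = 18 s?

Δv equals the area under the a-t graph; then v = v₀ + Δv.
0–6 s: ½(2 + 0)(6) = 6 m/s
6–9 s: 0 × 3 = 0 m/s
9–14 s: ½(0 + 4)(5) = 10 m/s
14–18 s: ½(4 + -1)(4) = 6 m/s
Δv = 22 m/s, so v(18) = -6 + (22) = 16 m/s.

16 m/s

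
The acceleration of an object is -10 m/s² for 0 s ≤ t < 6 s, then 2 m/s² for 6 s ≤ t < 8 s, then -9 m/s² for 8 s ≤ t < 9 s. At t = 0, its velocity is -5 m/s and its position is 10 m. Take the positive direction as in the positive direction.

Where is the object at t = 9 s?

On each constant-a segment, Δv = aΔt and Δx = v₀Δt + ½aΔt²; chain segment to segment.
0–6 s: v starts -5 m/s; Δx = -5·6 + ½·-10·6² = -210 m; v ends -65 m/s.
6–8 s: v starts -65 m/s; Δx = -65·2 + ½·2·2² = -126 m; v ends -61 m/s.
8–9 s: v starts -61 m/s; Δx = -61·1 + ½·-9·1² = -65.5 m; v ends -70 m/s.
x(9) = 10 + Σ Δx = -391.5 m.

-391.5 m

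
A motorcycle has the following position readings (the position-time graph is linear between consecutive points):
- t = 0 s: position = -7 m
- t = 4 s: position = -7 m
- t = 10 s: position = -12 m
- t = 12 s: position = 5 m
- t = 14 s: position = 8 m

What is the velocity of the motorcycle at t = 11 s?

8.5 m/s

Velocity is the slope of the x-t graph on 10–12 s: (5 − -12)/(12 − 10) = 8.5 m/s.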